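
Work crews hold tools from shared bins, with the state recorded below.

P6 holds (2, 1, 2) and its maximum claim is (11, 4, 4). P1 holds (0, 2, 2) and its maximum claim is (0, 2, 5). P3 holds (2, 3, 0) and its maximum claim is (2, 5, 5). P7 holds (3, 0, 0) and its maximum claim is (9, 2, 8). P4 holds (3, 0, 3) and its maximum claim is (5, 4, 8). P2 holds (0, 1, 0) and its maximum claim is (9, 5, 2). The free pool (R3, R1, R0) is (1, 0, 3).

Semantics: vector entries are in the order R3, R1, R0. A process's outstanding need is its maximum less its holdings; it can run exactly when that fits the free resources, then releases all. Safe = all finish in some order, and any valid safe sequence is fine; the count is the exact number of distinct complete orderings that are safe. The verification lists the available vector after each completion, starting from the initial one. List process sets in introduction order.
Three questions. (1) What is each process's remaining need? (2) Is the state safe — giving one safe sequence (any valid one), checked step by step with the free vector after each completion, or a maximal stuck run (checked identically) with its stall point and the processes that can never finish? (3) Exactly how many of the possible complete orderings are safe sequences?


(1) Need matrix, components ordered R3, R1, R0:
  P6: (9, 3, 2)
  P1: (0, 0, 3)
  P3: (0, 2, 5)
  P7: (6, 2, 8)
  P4: (2, 4, 5)
  P2: (9, 4, 2)
(2) SAFE, for example via the order P1, P3, P4, P7, P2, P6.
Key observation: P1 marks the first exact bind of the order: its need (0, 0, 3) fits the free (1, 0, 3) with zero slack on a requested resource.
Check, step by step:
  pool = (1, 0, 3)
  P1 needs (0, 0, 3) <= (1, 0, 3) -> finishes; pool += (0, 2, 2) = (1, 2, 5)
  P3 needs (0, 2, 5) <= (1, 2, 5) -> finishes; pool += (2, 3, 0) = (3, 5, 5)
  P4 needs (2, 4, 5) <= (3, 5, 5) -> finishes; pool += (3, 0, 3) = (6, 5, 8)
  P7 needs (6, 2, 8) <= (6, 5, 8) -> finishes; pool += (3, 0, 0) = (9, 5, 8)
  P2 needs (9, 4, 2) <= (9, 5, 8) -> finishes; pool += (0, 1, 0) = (9, 6, 8)
  P6 needs (9, 3, 2) <= (9, 6, 8) -> finishes; pool += (2, 1, 2) = (11, 7, 10)
(3) The exact count: 2 of the possible complete orderings are safe sequences.


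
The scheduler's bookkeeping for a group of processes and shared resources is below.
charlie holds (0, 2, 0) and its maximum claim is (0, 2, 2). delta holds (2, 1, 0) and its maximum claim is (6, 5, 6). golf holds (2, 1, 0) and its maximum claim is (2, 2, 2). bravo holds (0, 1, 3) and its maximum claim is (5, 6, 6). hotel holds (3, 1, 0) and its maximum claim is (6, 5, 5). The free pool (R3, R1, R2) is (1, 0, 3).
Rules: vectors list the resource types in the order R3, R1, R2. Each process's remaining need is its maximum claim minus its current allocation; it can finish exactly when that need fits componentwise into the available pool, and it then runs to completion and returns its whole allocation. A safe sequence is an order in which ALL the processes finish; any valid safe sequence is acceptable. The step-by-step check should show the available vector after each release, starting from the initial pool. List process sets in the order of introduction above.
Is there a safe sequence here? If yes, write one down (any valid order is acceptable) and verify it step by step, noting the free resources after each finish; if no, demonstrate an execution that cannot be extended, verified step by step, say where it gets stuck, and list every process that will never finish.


The state is UNSAFE.
Key observation: after charlie, golf complete, (3, 3, 3) is the best the pool ever gets, yet each leftover process wants more R1.
Going as far as possible: charlie, golf; after that, nothing fits. Verifying each step:
  pool = (1, 0, 3)
  charlie: need (0, 0, 2) fits (1, 0, 3); releases (0, 2, 0), pool now (1, 2, 3)
  golf: need (0, 1, 2) fits (1, 2, 3); releases (2, 1, 0), pool now (3, 3, 3)
  blocked: delta wants (4, 4, 6), pool (3, 3, 3) — not enough R3, R1 and R2
  blocked: bravo wants (5, 5, 3), pool (3, 3, 3) — not enough R3 and R1
  blocked: hotel wants (3, 4, 5), pool (3, 3, 3) — not enough R1 and R2
Processes that can never finish: delta, bravo and hotel.


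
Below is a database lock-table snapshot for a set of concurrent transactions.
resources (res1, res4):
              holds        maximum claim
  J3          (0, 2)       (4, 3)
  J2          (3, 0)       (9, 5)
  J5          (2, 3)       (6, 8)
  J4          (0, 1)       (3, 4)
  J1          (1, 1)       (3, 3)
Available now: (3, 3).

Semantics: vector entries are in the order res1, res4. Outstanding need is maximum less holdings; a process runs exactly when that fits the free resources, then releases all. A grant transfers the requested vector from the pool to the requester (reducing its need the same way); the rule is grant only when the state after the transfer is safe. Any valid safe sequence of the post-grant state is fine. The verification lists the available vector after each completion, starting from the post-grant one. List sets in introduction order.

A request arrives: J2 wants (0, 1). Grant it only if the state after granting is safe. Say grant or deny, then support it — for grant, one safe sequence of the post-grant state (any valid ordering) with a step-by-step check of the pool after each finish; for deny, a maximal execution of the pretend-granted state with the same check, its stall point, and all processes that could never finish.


GRANT: granting preserves safety; a valid post-grant sequence is J1, J3, J4, J5, J2.
Key observation: with (3, 2) left after the transfer, J1 can run at once — the state stays safe.
Verifying the post-grant state step by step:
  pool = (3, 2)
  run J1 (needs (2, 2), free (3, 2)); after release of (1, 1) the pool is (4, 3)
  run J3 (needs (4, 1), free (4, 3)); after release of (0, 2) the pool is (4, 5)
  run J4 (needs (3, 3), free (4, 5)); after release of (0, 1) the pool is (4, 6)
  run J5 (needs (4, 5), free (4, 6)); after release of (2, 3) the pool is (6, 9)
  run J2 (needs (6, 4), free (6, 9)); after release of (3, 1) the pool is (9, 10)


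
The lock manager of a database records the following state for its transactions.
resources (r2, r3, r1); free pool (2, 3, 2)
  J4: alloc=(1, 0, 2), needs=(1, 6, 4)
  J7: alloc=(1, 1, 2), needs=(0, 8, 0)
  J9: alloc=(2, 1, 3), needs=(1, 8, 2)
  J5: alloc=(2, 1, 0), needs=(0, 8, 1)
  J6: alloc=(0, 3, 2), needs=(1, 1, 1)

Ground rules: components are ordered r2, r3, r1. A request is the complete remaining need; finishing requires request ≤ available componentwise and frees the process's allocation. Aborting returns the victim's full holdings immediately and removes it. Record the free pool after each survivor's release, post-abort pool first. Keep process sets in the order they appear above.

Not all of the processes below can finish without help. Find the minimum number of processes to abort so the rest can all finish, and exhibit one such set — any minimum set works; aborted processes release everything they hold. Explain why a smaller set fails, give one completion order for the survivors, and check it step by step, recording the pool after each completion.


Abort J7 and J9.
Key observation: J5 was stuck for good until J7 and J9 gave back (3, 2, 5); in the order shown it finishes at step 3.
Minimality, checking each single-abort alternative: J4 alone leaves J7 blocked (short on r3); J7 alone leaves J9 blocked (short on r3); J9 alone leaves J7 blocked (short on r3); J5 alone leaves J7 blocked (short on r3); J6 alone leaves J7 blocked (short on r3).
One survivor order: J6, J4, J5. Verifying each step (post-abort pool first):
  pool = (5, 5, 7)
  run J6 (needs (1, 1, 1), free (5, 5, 7)); after release of (0, 3, 2) the pool is (5, 8, 9)
  run J4 (needs (1, 6, 4), free (5, 8, 9)); after release of (1, 0, 2) the pool is (6, 8, 11)
  run J5 (needs (0, 8, 1), free (6, 8, 11)); after release of (2, 1, 0) the pool is (8, 9, 11)


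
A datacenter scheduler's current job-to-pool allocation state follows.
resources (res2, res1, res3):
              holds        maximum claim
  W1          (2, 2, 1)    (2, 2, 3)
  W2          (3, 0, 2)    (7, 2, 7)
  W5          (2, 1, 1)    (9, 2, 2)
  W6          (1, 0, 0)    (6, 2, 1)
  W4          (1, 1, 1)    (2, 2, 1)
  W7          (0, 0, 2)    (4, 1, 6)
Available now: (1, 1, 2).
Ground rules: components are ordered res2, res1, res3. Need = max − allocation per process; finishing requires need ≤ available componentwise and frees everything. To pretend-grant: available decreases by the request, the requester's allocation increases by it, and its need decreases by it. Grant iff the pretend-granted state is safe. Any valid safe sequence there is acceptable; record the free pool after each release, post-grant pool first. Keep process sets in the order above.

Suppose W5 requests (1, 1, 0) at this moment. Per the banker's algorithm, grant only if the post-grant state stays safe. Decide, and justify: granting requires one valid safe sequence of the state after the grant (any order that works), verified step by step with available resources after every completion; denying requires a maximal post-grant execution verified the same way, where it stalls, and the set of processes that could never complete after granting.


DENY — the pretend-granted state is unsafe.
Key observation: no order helps: past W1, W4, the free pool tops out at (3, 3, 4), below what each blocked process needs in res2.
On the post-grant state, W1, W4 is a maximal run — nothing extends it. Check, step by step:
  pool = (0, 0, 2)
  W1 needs (0, 0, 2) <= (0, 0, 2) -> finishes; pool += (2, 2, 1) = (2, 2, 3)
  W4 needs (1, 1, 0) <= (2, 2, 3) -> finishes; pool += (1, 1, 1) = (3, 3, 4)
  W2 still needs (4, 2, 5) but only (3, 3, 4) is free — short on res2 and res3
  W5 still needs (6, 0, 1) but only (3, 3, 4) is free — short on res2
  W6 still needs (5, 2, 1) but only (3, 3, 4) is free — short on res2
  W7 still needs (4, 1, 4) but only (3, 3, 4) is free — short on res2
Processes that could never finish after the grant: W2, W5, W6 and W7.


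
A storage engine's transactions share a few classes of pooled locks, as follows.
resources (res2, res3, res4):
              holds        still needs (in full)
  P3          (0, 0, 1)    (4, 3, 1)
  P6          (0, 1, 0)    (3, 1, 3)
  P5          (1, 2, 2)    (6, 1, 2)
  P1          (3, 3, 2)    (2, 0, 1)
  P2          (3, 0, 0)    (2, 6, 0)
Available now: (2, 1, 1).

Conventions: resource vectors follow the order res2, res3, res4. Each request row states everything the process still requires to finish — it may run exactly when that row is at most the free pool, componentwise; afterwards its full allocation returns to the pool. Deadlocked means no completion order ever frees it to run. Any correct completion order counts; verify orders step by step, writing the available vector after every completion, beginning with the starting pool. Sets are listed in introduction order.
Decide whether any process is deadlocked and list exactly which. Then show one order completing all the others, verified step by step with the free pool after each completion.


Deadlocked set: P5 and P2.
Key observation: after P1, P6, P3 the pool peaks at (5, 5, 4), and each blocked process is short somewhere: P5 on res2; P2 on res3.
The rest can finish in the order P1, P6, P3. Step-by-step check:
  pool = (2, 1, 1)
  P1 needs (2, 0, 1) <= (2, 1, 1) -> finishes; pool += (3, 3, 2) = (5, 4, 3)
  P6 needs (3, 1, 3) <= (5, 4, 3) -> finishes; pool += (0, 1, 0) = (5, 5, 3)
  P3 needs (4, 3, 1) <= (5, 5, 3) -> finishes; pool += (0, 0, 1) = (5, 5, 4)
The blocked processes can never fit:
  P5 cannot run: need (6, 1, 2) vs free (5, 5, 4) (insufficient res2)
  P2 cannot run: need (2, 6, 0) vs free (5, 5, 4) (insufficient res3)


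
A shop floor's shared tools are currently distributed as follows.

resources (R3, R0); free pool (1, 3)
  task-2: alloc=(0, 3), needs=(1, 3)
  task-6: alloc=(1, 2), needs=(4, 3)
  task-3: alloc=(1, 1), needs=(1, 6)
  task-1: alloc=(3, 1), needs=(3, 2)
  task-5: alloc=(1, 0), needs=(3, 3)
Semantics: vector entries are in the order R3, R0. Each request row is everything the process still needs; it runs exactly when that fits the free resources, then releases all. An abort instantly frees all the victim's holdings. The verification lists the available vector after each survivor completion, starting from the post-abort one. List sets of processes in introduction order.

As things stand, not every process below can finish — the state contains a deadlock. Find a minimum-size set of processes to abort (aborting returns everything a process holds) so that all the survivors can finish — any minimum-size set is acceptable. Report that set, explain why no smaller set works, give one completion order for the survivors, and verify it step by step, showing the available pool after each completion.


Abort task-6.
Key observation: no ordering could ever have run task-1 before the abort of task-6; with (1, 2) back in the pool it fits at step 3.
Minimality: the empty abort set fails — the state is deadlocked as it stands.
The survivors complete as task-2, task-3, task-1, task-5. Step-by-step check (starting from the post-abort pool):
  pool = (2, 5)
  run task-2 (needs (1, 3), free (2, 5)); after release of (0, 3) the pool is (2, 8)
  run task-3 (needs (1, 6), free (2, 8)); after release of (1, 1) the pool is (3, 9)
  run task-1 (needs (3, 2), free (3, 9)); after release of (3, 1) the pool is (6, 10)
  run task-5 (needs (3, 3), free (6, 10)); after release of (1, 0) the pool is (7, 10)


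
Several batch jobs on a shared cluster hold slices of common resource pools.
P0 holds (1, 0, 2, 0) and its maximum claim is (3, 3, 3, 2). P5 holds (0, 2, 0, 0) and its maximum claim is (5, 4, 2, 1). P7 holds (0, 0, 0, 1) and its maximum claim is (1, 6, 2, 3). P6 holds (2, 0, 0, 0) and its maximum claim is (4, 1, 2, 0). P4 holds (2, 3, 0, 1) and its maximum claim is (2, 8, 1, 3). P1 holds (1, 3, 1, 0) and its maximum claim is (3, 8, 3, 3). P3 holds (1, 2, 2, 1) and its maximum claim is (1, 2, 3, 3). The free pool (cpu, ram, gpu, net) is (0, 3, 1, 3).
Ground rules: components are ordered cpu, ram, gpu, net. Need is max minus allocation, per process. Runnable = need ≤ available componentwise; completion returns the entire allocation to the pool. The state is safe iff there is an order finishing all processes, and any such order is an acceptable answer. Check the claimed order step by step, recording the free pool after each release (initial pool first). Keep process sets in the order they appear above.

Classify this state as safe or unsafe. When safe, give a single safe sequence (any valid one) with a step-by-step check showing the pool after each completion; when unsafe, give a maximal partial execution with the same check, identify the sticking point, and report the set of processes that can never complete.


SAFE. One safe sequence: P3, P4, P6, P7, P5, P1, P0.
Key observation: reading the order forward, P3 is the first process whose need (0, 0, 1, 2) meets the free pool (0, 3, 1, 3) exactly on a resource it requests.
Verifying each step:
  pool = (0, 3, 1, 3)
  P3 needs (0, 0, 1, 2) <= (0, 3, 1, 3) -> finishes; pool += (1, 2, 2, 1) = (1, 5, 3, 4)
  P4 needs (0, 5, 1, 2) <= (1, 5, 3, 4) -> finishes; pool += (2, 3, 0, 1) = (3, 8, 3, 5)
  P6 needs (2, 1, 2, 0) <= (3, 8, 3, 5) -> finishes; pool += (2, 0, 0, 0) = (5, 8, 3, 5)
  P7 needs (1, 6, 2, 2) <= (5, 8, 3, 5) -> finishes; pool += (0, 0, 0, 1) = (5, 8, 3, 6)
  P5 needs (5, 2, 2, 1) <= (5, 8, 3, 6) -> finishes; pool += (0, 2, 0, 0) = (5, 10, 3, 6)
  P1 needs (2, 5, 2, 3) <= (5, 10, 3, 6) -> finishes; pool += (1, 3, 1, 0) = (6, 13, 4, 6)
  P0 needs (2, 3, 1, 2) <= (6, 13, 4, 6) -> finishes; pool += (1, 0, 2, 0) = (7, 13, 6, 6)


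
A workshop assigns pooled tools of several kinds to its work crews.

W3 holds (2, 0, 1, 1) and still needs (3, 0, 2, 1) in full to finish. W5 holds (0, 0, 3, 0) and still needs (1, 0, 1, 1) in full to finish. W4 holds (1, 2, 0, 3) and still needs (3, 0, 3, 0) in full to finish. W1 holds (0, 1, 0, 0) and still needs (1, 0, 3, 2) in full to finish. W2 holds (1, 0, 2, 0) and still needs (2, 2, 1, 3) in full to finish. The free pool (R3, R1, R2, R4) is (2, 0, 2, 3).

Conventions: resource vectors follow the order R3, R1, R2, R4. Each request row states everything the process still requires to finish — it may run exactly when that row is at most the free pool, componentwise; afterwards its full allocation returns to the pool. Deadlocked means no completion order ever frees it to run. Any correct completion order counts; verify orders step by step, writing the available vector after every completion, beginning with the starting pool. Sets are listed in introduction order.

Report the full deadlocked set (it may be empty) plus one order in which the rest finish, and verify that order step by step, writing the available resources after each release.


Deadlocked: W3, W4 and W2.
Key observation: after W5, W1 the pool peaks at (2, 1, 5, 3), and each blocked process is short somewhere: W3 on R3; W4 on R3; W2 on R1.
The rest can finish in the order W5, W1. Step-by-step check:
  pool = (2, 0, 2, 3)
  W5: need (1, 0, 1, 1) fits (2, 0, 2, 3); releases (0, 0, 3, 0), pool now (2, 0, 5, 3)
  W1: need (1, 0, 3, 2) fits (2, 0, 5, 3); releases (0, 1, 0, 0), pool now (2, 1, 5, 3)
The blocked processes can never fit:
  W3 cannot run: need (3, 0, 2, 1) vs free (2, 1, 5, 3) (insufficient R3)
  W4 cannot run: need (3, 0, 3, 0) vs free (2, 1, 5, 3) (insufficient R3)
  W2 cannot run: need (2, 2, 1, 3) vs free (2, 1, 5, 3) (insufficient R1)


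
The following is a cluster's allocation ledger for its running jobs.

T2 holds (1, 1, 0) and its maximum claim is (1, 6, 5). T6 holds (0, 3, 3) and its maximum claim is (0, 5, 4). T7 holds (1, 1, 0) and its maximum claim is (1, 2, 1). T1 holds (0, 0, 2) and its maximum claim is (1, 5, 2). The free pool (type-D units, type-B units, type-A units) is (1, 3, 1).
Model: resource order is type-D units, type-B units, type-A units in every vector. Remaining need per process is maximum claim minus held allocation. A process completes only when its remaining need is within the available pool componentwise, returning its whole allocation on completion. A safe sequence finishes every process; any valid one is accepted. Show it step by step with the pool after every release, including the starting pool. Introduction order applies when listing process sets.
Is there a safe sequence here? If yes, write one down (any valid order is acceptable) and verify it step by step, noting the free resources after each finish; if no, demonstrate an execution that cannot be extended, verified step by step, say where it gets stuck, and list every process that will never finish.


SAFE, for example via the order T6, T1, T2, T7.
Key observation: the first exact fit in this order is T6 — it needs (0, 2, 1) with (1, 3, 1) free, meeting a requested resource to the last unit.
Verifying each step:
  pool = (1, 3, 1)
  T6: need (0, 2, 1) fits (1, 3, 1); releases (0, 3, 3), pool now (1, 6, 4)
  T1: need (1, 5, 0) fits (1, 6, 4); releases (0, 0, 2), pool now (1, 6, 6)
  T2: need (0, 5, 5) fits (1, 6, 6); releases (1, 1, 0), pool now (2, 7, 6)
  T7: need (0, 1, 1) fits (2, 7, 6); releases (1, 1, 0), pool now (3, 8, 6)


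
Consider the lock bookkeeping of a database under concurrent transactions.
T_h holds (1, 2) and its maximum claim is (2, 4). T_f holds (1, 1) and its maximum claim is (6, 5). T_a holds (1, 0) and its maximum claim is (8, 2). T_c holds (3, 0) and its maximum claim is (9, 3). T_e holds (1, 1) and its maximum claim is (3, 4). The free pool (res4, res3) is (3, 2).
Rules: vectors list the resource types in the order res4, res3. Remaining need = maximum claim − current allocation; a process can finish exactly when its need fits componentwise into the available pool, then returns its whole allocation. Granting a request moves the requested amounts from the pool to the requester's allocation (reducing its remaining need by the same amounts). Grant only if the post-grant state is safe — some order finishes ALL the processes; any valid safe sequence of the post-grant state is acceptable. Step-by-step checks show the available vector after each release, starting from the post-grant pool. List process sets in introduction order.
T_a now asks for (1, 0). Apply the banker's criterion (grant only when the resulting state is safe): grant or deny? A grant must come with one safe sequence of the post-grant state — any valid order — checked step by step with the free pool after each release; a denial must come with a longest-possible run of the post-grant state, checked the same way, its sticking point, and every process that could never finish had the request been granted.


DENY — the pretend-granted state is unsafe.
Key observation: res4 is the bottleneck — with T_h, T_e done the pool holds (4, 5), short of every remaining need.
On the post-grant state, T_h, T_e is a maximal run — nothing extends it. Step-by-step check:
  pool = (2, 2)
  run T_h (needs (1, 2), free (2, 2)); after release of (1, 2) the pool is (3, 4)
  run T_e (needs (2, 3), free (3, 4)); after release of (1, 1) the pool is (4, 5)
  T_f cannot run: need (5, 4) vs free (4, 5) (insufficient res4)
  T_a cannot run: need (6, 2) vs free (4, 5) (insufficient res4)
  T_c cannot run: need (6, 3) vs free (4, 5) (insufficient res4)
Had the request been granted, T_f, T_a and T_c could never finish.


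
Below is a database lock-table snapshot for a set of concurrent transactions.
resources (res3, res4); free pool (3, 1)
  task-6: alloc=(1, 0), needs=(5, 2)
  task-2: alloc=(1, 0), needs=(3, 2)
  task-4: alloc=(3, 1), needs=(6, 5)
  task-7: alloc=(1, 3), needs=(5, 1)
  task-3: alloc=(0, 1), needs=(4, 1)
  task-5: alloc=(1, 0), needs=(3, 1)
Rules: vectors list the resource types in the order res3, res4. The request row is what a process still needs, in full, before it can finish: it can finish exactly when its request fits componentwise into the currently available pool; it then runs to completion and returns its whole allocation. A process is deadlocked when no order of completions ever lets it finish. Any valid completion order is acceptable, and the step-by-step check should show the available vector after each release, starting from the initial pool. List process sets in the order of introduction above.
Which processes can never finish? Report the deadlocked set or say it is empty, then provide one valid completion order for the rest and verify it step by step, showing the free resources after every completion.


The deadlocked set is empty.
Key observation: starting with task-5, each completion frees enough for the next — no one is permanently blocked.
The rest can finish in the order task-5, task-3, task-2, task-7, task-6, task-4. Verifying each step:
  pool = (3, 1)
  task-5: need (3, 1) fits (3, 1); releases (1, 0), pool now (4, 1)
  task-3: need (4, 1) fits (4, 1); releases (0, 1), pool now (4, 2)
  task-2: need (3, 2) fits (4, 2); releases (1, 0), pool now (5, 2)
  task-7: need (5, 1) fits (5, 2); releases (1, 3), pool now (6, 5)
  task-6: need (5, 2) fits (6, 5); releases (1, 0), pool now (7, 5)
  task-4: need (6, 5) fits (7, 5); releases (3, 1), pool now (10, 6)


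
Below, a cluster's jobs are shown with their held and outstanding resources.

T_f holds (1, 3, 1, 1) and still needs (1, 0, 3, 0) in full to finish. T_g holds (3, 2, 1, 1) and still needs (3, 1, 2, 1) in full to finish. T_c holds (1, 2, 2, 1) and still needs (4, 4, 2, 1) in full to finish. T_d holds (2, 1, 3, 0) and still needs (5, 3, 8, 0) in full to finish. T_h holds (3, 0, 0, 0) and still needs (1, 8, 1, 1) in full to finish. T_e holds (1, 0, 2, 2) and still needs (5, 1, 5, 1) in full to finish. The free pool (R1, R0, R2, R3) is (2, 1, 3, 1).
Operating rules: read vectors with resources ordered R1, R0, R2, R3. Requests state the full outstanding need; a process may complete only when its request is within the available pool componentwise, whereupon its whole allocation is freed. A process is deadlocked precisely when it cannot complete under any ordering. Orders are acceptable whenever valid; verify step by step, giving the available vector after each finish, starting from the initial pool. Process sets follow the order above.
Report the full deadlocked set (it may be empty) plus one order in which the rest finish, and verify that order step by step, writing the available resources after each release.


No process is deadlocked.
Key observation: T_f can run right away; the returned allocation unlocks the remaining processes in turn.
One completion order for the rest: T_f, T_g, T_c, T_e, T_h, T_d. Verifying each step:
  pool = (2, 1, 3, 1)
  run T_f (needs (1, 0, 3, 0), free (2, 1, 3, 1)); after release of (1, 3, 1, 1) the pool is (3, 4, 4, 2)
  run T_g (needs (3, 1, 2, 1), free (3, 4, 4, 2)); after release of (3, 2, 1, 1) the pool is (6, 6, 5, 3)
  run T_c (needs (4, 4, 2, 1), free (6, 6, 5, 3)); after release of (1, 2, 2, 1) the pool is (7, 8, 7, 4)
  run T_e (needs (5, 1, 5, 1), free (7, 8, 7, 4)); after release of (1, 0, 2, 2) the pool is (8, 8, 9, 6)
  run T_h (needs (1, 8, 1, 1), free (8, 8, 9, 6)); after release of (3, 0, 0, 0) the pool is (11, 8, 9, 6)
  run T_d (needs (5, 3, 8, 0), free (11, 8, 9, 6)); after release of (2, 1, 3, 0) the pool is (13, 9, 12, 6)


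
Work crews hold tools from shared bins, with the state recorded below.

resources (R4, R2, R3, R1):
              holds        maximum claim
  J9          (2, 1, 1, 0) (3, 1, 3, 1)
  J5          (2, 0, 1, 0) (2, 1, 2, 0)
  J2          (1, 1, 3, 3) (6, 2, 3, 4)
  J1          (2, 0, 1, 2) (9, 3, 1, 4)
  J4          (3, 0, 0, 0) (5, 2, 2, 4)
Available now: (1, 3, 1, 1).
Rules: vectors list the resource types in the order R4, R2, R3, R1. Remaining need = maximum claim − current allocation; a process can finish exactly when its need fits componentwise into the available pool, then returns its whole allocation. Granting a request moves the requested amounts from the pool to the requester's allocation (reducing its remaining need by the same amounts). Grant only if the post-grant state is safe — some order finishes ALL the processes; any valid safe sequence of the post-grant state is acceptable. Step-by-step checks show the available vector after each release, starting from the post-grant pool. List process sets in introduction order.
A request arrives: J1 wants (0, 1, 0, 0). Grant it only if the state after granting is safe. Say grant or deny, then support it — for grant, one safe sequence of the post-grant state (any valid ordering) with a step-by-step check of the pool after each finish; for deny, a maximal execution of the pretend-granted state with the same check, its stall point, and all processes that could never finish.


GRANT — the state after the grant stays safe, e.g. via J5, J9, J2, J4, J1.
Key observation: the transfer keeps a workable pool ((1, 2, 1, 1)); J5 starts the safe sequence.
Verifying the post-grant state step by step:
  pool = (1, 2, 1, 1)
  J5 needs (0, 1, 1, 0) <= (1, 2, 1, 1) -> finishes; pool += (2, 0, 1, 0) = (3, 2, 2, 1)
  J9 needs (1, 0, 2, 1) <= (3, 2, 2, 1) -> finishes; pool += (2, 1, 1, 0) = (5, 3, 3, 1)
  J2 needs (5, 1, 0, 1) <= (5, 3, 3, 1) -> finishes; pool += (1, 1, 3, 3) = (6, 4, 6, 4)
  J4 needs (2, 2, 2, 4) <= (6, 4, 6, 4) -> finishes; pool += (3, 0, 0, 0) = (9, 4, 6, 4)
  J1 needs (7, 2, 0, 2) <= (9, 4, 6, 4) -> finishes; pool += (2, 1, 1, 2) = (11, 5, 7, 6)


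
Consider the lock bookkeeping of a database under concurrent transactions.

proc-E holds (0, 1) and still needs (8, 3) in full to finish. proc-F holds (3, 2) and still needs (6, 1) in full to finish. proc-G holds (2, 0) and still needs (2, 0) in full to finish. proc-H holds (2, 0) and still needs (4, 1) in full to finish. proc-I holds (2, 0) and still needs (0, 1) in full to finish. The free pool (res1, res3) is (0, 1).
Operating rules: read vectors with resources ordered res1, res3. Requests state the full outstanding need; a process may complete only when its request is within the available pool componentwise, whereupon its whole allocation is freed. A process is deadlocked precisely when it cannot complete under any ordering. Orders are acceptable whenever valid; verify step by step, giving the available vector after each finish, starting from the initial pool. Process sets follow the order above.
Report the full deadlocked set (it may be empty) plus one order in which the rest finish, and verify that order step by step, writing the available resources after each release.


The deadlocked set is empty.
Key observation: starting with proc-I, each completion frees enough for the next — no one is permanently blocked.
A valid finishing order for the others: proc-I, proc-G, proc-H, proc-F, proc-E. Walking it through:
  pool = (0, 1)
  proc-I: need (0, 1) fits (0, 1); releases (2, 0), pool now (2, 1)
  proc-G: need (2, 0) fits (2, 1); releases (2, 0), pool now (4, 1)
  proc-H: need (4, 1) fits (4, 1); releases (2, 0), pool now (6, 1)
  proc-F: need (6, 1) fits (6, 1); releases (3, 2), pool now (9, 3)
  proc-E: need (8, 3) fits (9, 3); releases (0, 1), pool now (9, 4)


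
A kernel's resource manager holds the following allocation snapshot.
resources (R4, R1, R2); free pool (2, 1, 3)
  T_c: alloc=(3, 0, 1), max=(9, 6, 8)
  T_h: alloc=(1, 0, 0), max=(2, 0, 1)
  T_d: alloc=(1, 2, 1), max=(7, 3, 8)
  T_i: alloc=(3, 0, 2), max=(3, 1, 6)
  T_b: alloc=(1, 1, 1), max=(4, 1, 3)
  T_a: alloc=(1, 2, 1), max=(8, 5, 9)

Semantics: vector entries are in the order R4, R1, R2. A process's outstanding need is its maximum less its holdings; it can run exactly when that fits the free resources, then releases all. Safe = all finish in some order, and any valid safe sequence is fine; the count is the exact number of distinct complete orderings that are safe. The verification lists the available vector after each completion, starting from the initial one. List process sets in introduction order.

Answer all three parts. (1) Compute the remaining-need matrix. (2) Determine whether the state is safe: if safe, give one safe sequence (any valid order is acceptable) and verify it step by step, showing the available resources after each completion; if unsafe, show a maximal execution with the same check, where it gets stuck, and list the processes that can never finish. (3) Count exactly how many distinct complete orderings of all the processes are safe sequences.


(1) Outstanding need per process (order R4, R1, R2):
  T_c: (6, 6, 7)
  T_h: (1, 0, 1)
  T_d: (6, 1, 7)
  T_i: (0, 1, 4)
  T_b: (3, 0, 2)
  T_a: (7, 3, 8)
(2) The state is UNSAFE.
Key observation: the pool after T_h, T_b, T_i is (7, 2, 6); every surviving request exceeds it in R2, so progress ends there.
Going as far as possible: T_h, T_b, T_i; after that, nothing fits. Check, step by step:
  pool = (2, 1, 3)
  T_h: need (1, 0, 1) fits (2, 1, 3); releases (1, 0, 0), pool now (3, 1, 3)
  T_b: need (3, 0, 2) fits (3, 1, 3); releases (1, 1, 1), pool now (4, 2, 4)
  T_i: need (0, 1, 4) fits (4, 2, 4); releases (3, 0, 2), pool now (7, 2, 6)
  T_c still needs (6, 6, 7) but only (7, 2, 6) is free — short on R1 and R2
  T_d still needs (6, 1, 7) but only (7, 2, 6) is free — short on R2
  T_a still needs (7, 3, 8) but only (7, 2, 6) is free — short on R1 and R2
Permanently blocked: T_c, T_d and T_a.
(3) Exactly 0 of the possible complete orderings are safe sequences.


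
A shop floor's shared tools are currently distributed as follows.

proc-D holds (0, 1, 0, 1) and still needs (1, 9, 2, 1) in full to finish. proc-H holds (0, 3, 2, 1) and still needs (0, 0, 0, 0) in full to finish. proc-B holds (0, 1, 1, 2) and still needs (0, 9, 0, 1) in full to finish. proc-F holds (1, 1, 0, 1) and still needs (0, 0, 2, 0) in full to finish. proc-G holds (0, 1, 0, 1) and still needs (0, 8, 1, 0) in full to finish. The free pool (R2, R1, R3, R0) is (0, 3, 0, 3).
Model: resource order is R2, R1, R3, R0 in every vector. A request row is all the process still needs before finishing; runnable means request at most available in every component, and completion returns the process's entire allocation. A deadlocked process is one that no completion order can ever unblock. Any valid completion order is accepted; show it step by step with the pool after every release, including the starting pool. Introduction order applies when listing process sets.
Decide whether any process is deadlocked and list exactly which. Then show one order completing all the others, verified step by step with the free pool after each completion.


Deadlocked set: proc-D, proc-B and proc-G.
Key observation: after proc-H, proc-F complete, (1, 7, 2, 5) is the best the pool ever gets, yet each leftover process wants more R1.
The rest can finish in the order proc-H, proc-F. Verifying each step:
  pool = (0, 3, 0, 3)
  run proc-H (needs (0, 0, 0, 0), free (0, 3, 0, 3)); after release of (0, 3, 2, 1) the pool is (0, 6, 2, 4)
  run proc-F (needs (0, 0, 2, 0), free (0, 6, 2, 4)); after release of (1, 1, 0, 1) the pool is (1, 7, 2, 5)
The blocked processes can never fit:
  proc-D cannot run: need (1, 9, 2, 1) vs free (1, 7, 2, 5) (insufficient R1)
  proc-B cannot run: need (0, 9, 0, 1) vs free (1, 7, 2, 5) (insufficient R1)
  proc-G cannot run: need (0, 8, 1, 0) vs free (1, 7, 2, 5) (insufficient R1)


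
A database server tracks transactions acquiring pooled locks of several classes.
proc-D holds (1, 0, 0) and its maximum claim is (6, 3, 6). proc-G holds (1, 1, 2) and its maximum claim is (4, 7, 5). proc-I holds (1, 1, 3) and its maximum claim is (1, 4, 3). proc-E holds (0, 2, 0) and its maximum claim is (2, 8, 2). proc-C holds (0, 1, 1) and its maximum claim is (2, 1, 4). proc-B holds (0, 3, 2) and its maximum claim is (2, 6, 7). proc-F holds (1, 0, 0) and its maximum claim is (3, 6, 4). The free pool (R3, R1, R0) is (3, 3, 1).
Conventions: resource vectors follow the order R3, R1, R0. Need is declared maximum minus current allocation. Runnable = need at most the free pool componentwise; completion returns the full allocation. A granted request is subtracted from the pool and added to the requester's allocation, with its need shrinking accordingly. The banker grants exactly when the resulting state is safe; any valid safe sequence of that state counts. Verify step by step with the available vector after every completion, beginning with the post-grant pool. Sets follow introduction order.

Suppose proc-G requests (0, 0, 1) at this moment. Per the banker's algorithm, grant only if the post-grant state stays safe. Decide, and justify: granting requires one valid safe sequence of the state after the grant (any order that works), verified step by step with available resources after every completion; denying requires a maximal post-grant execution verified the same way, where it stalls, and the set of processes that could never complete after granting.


DENY: after the grant no complete ordering would exist.
Key observation: after proc-I, proc-C the pool peaks at (4, 5, 4), and each blocked process is short somewhere: proc-D on R3, R0; proc-G on R1; proc-E on R1; proc-B on R0; proc-F on R1.
After a pretend grant, a maximal execution: proc-I, proc-C — then nothing else fits. Step-by-step check:
  pool = (3, 3, 0)
  proc-I needs (0, 3, 0) <= (3, 3, 0) -> finishes; pool += (1, 1, 3) = (4, 4, 3)
  proc-C needs (2, 0, 3) <= (4, 4, 3) -> finishes; pool += (0, 1, 1) = (4, 5, 4)
  blocked: proc-D wants (5, 3, 6), pool (4, 5, 4) — not enough R3 and R0
  blocked: proc-G wants (3, 6, 2), pool (4, 5, 4) — not enough R1
  blocked: proc-E wants (2, 6, 2), pool (4, 5, 4) — not enough R1
  blocked: proc-B wants (2, 3, 5), pool (4, 5, 4) — not enough R0
  blocked: proc-F wants (2, 6, 4), pool (4, 5, 4) — not enough R1
Post-grant, the permanently blocked set is proc-D, proc-G, proc-E, proc-B and proc-F.


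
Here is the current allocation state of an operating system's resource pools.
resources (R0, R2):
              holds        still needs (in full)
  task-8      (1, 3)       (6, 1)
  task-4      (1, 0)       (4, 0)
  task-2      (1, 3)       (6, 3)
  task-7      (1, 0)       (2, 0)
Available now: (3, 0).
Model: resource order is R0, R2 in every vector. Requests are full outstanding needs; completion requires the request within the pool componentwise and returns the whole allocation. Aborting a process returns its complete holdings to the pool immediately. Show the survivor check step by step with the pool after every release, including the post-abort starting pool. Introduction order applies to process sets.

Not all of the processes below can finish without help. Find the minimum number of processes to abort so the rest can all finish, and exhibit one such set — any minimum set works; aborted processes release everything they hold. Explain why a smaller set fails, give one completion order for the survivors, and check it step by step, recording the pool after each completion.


Minimum abort set: task-2.
Key observation: before aborting task-2, task-8 was permanently blocked — no order could ever run it; afterwards it completes at step 3.
No smaller set exists: with zero aborts the deadlock remains.
One survivor order: task-7, task-4, task-8. Step-by-step check (post-abort pool first):
  pool = (4, 3)
  run task-7 (needs (2, 0), free (4, 3)); after release of (1, 0) the pool is (5, 3)
  run task-4 (needs (4, 0), free (5, 3)); after release of (1, 0) the pool is (6, 3)
  run task-8 (needs (6, 1), free (6, 3)); after release of (1, 3) the pool is (7, 6)


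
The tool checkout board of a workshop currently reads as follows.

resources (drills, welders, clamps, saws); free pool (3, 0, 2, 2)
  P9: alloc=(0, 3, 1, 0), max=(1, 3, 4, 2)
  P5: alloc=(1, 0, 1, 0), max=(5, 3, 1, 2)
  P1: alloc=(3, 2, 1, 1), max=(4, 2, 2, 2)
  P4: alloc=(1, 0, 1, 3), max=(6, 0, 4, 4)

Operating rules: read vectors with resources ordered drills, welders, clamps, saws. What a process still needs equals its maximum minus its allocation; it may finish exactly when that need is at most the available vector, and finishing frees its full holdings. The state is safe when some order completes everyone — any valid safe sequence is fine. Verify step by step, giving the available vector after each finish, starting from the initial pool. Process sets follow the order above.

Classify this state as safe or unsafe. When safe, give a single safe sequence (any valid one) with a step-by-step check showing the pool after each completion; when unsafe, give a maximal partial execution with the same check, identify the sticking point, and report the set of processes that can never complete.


The state is SAFE; one workable sequence: P1, P9, P4, P5.
Key observation: reading the order forward, P9 is the first process whose need (1, 0, 3, 2) meets the free pool (6, 2, 3, 3) exactly on a resource it requests.
Walking it through:
  pool = (3, 0, 2, 2)
  P1: need (1, 0, 1, 1) fits (3, 0, 2, 2); releases (3, 2, 1, 1), pool now (6, 2, 3, 3)
  P9: need (1, 0, 3, 2) fits (6, 2, 3, 3); releases (0, 3, 1, 0), pool now (6, 5, 4, 3)
  P4: need (5, 0, 3, 1) fits (6, 5, 4, 3); releases (1, 0, 1, 3), pool now (7, 5, 5, 6)
  P5: need (4, 3, 0, 2) fits (7, 5, 5, 6); releases (1, 0, 1, 0), pool now (8, 5, 6, 6)


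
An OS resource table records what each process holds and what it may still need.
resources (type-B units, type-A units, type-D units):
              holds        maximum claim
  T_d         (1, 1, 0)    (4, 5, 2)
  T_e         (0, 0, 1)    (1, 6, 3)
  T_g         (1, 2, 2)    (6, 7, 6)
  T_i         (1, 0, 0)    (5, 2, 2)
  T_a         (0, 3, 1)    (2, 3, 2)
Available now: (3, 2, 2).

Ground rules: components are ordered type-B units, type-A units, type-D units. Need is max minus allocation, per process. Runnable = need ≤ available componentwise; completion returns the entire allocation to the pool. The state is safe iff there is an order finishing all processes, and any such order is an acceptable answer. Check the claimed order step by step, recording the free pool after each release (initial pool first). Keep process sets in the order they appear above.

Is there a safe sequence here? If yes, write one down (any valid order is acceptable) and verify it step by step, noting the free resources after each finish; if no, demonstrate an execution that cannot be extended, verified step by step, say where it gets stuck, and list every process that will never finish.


SAFE, for example via the order T_a, T_d, T_i, T_e, T_g.
Key observation: T_d marks the first exact bind of the order: its need (3, 4, 2) fits the free (3, 5, 3) with zero slack on a requested resource.
Walking it through:
  pool = (3, 2, 2)
  T_a: need (2, 0, 1) fits (3, 2, 2); releases (0, 3, 1), pool now (3, 5, 3)
  T_d: need (3, 4, 2) fits (3, 5, 3); releases (1, 1, 0), pool now (4, 6, 3)
  T_i: need (4, 2, 2) fits (4, 6, 3); releases (1, 0, 0), pool now (5, 6, 3)
  T_e: need (1, 6, 2) fits (5, 6, 3); releases (0, 0, 1), pool now (5, 6, 4)
  T_g: need (5, 5, 4) fits (5, 6, 4); releases (1, 2, 2), pool now (6, 8, 6)
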